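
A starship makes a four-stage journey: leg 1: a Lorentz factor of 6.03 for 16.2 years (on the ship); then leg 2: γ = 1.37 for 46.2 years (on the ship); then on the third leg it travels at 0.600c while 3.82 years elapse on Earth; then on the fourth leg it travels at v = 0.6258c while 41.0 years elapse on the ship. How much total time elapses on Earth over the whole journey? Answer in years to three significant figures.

Δt = 217 years

Leg 1: γ = 6.03; Δt_1 = 6.030 × 16.2 = 97.69 years.
Leg 2: γ = 1.37; Δt_2 = 1.370 × 46.2 = 63.29 years.
Leg 3: 3.82 years is already measured on Earth.
Leg 4: γ = 1/√(1 − 0.6258²) = 1/√0.6084 = 1.282; Δt_4 = 1.282 × 41.0 = 52.57 years.
Total: 97.69 + 63.29 + 3.820 + 52.57 years.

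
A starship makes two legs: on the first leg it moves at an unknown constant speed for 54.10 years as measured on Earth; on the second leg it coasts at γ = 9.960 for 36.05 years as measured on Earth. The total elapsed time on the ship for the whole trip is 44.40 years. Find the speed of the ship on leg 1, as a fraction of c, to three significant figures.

Leg 1: speed unknown; τ_1 = 54.10/γ_1.
Leg 2: γ = 9.960; τ_2 = 36.05/9.960 = 3.619 years.
Total proper time: τ_1 + 3.619 = 44.40, so τ_1 = 44.40 − 3.619 = 40.78 years.
γ_1 = 54.10/40.78 = 1.327; β = √(1 − 1/γ²) = √0.4318.

β = 0.657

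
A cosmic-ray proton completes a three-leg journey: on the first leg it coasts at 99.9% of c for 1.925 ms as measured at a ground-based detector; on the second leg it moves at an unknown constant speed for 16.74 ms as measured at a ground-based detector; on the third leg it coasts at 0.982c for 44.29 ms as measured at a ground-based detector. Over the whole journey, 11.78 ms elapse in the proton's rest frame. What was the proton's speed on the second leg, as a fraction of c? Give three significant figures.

Leg 1: β = 0.999; γ = 1/√(1 − 0.999²) = 1/√0.001999 = 22.37; τ_1 = 1.925/22.37 = 0.08607 ms.
Leg 2: speed unknown; τ_2 = 16.74/γ_2.
Leg 3: γ = 1/√(1 − 0.982²) = 1/√0.03568 = 5.294; τ_3 = 44.29/5.294 = 8.366 ms.
Total proper time: 0.08607 + τ_2 + 8.366 = 11.78, so τ_2 = 11.78 − 8.452 = 3.328 ms.
γ_2 = 16.74/3.328 = 5.029; β = √(1 − 1/γ²) = √0.9605.

β = 0.980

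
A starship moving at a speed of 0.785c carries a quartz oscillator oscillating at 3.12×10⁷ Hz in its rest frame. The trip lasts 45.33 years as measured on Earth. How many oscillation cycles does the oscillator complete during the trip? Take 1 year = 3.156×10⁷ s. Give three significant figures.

γ = 1/√(1 − 0.785²) = 1/√0.3838 = 1.614
The oscillator's own cycle count is N = f × τ where τ is the proper time on the ship. τ = Δt/γ = 45.33/1.614 = 28.08 years = 8.863×10⁸ s.
N = 3.12×10⁷ × 8.863×10⁸ = 2.765×10¹⁶.

N = 2.77×10¹⁶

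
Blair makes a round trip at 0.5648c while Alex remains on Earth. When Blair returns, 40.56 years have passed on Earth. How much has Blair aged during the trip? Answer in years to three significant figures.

τ = 33.5 years

γ = 1/√(1 − 0.5648²) = 1/√0.6810 = 1.212
Blair's clock measures proper time along the trip: τ = Δt/γ = 40.56/1.212 years.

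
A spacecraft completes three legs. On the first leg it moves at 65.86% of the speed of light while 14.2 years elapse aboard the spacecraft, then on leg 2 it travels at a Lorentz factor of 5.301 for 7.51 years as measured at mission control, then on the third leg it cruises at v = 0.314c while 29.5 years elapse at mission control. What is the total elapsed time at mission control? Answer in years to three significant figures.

Leg 1: β = 0.6586; γ = 1/√(1 − 0.6586²) = 1/√0.5662 = 1.329; Δt_1 = 1.329 × 14.2 = 18.87 years.
Leg 2: 7.51 years is already measured at mission control.
Leg 3: 29.5 years is already measured at mission control.
Total: 18.87 + 7.510 + 29.50 years.

Δt = 55.9 years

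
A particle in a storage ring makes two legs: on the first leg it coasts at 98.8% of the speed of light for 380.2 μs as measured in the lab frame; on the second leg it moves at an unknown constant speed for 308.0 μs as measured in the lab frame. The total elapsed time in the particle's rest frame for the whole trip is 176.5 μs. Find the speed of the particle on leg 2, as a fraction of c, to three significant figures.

β = 0.924

Leg 1: β = 0.988; γ = 1/√(1 − 0.988²) = 1/√0.02386 = 6.474; τ_1 = 380.2/6.474 = 58.72 μs.
Leg 2: speed unknown; τ_2 = 308.0/γ_2.
Total proper time: 58.72 + τ_2 = 176.5, so τ_2 = 176.5 − 58.72 = 117.8 μs.
γ_2 = 308.0/117.8 = 2.615; β = √(1 − 1/γ²) = √0.8538.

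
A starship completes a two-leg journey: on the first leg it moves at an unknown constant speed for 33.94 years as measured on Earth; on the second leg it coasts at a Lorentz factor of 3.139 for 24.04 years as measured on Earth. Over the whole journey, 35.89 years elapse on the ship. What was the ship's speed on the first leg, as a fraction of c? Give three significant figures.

Leg 1: speed unknown; τ_1 = 33.94/γ_1.
Leg 2: γ = 3.139; τ_2 = 24.04/3.139 = 7.658 years.
Total proper time: τ_1 + 7.658 = 35.89, so τ_1 = 35.89 − 7.658 = 28.23 years.
γ_1 = 33.94/28.23 = 1.202; β = √(1 − 1/γ²) = √0.3081.

β = 0.555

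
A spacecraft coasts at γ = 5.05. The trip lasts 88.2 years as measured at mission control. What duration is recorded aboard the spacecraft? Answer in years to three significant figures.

τ = 17.5 years

γ = 5.05
The interval measured at mission control is the dilated one; the clock aboard the spacecraft measures the proper time τ = Δt/γ = 88.2/5.050 years.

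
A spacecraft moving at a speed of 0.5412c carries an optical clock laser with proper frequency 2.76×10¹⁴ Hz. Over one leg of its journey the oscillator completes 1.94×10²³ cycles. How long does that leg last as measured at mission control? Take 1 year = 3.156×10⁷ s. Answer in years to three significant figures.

γ = 1/√(1 − 0.5412²) = 1/√0.7071 = 1.189
Proper time for N cycles: τ = N/f = 1.94×10²³/(2.76×10¹⁴) = 7.029×10⁸ s = 22.27 years.
Lab-frame duration Δt = γτ = 1.189 × 22.27 = 26.49 years.

Δt = 26.5 years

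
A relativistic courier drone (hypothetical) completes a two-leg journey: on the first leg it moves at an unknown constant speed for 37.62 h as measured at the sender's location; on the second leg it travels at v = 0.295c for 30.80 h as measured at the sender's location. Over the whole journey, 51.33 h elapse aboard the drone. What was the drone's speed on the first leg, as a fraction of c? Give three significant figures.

β = 0.813

Leg 1: speed unknown; τ_1 = 37.62/γ_1.
Leg 2: γ = 1/√(1 − 0.295²) = 1/√0.9130 = 1.047; τ_2 = 30.80/1.047 = 29.43 h.
Total proper time: τ_1 + 29.43 = 51.33, so τ_1 = 51.33 − 29.43 = 21.90 h.
γ_1 = 37.62/21.90 = 1.718; β = √(1 − 1/γ²) = √0.6611.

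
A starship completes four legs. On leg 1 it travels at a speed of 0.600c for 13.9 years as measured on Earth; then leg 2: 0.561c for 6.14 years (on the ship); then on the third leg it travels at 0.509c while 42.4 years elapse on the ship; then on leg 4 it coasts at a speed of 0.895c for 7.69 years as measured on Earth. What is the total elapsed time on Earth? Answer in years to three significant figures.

Δt = 78.3 years

Leg 1: 13.9 years is already measured on Earth.
Leg 2: γ = 1/√(1 − 0.561²) = 1/√0.6853 = 1.208; Δt_2 = 1.208 × 6.14 = 7.417 years.
Leg 3: γ = 1/√(1 − 0.509²) = 1/√0.7409 = 1.162; Δt_3 = 1.162 × 42.4 = 49.26 years.
Leg 4: 7.69 years is already measured on Earth.
Total: 13.90 + 7.417 + 49.26 + 7.690 years.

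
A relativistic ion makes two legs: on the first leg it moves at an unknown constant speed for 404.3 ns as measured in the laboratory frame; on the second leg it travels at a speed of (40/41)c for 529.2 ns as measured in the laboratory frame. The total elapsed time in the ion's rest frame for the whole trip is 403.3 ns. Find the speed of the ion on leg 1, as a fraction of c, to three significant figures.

Leg 1: speed unknown; τ_1 = 404.3/γ_1.
Leg 2: γ = 1/√(1 − (40/41)²) = 41/9 ≈ 4.556; τ_2 = 529.2/4.556 = 116.2 ns.
Total proper time: τ_1 + 116.2 = 403.3, so τ_1 = 403.3 − 116.2 = 287.1 ns.
γ_1 = 404.3/287.1 = 1.408; β = √(1 − 1/γ²) = √0.4956.

β = 0.704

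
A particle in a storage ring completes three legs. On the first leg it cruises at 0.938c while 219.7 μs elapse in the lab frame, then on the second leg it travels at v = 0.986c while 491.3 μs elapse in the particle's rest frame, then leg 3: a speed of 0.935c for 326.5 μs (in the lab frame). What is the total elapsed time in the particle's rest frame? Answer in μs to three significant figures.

Leg 1: γ = 1/√(1 − 0.938²) = 1/√0.1202 = 2.885; τ_1 = 219.7/2.885 = 76.16 μs.
Leg 2: 491.3 μs is already measured in the particle's rest frame.
Leg 3: γ = 1/√(1 − 0.935²) = 1/√0.1258 = 2.820; τ_3 = 326.5/2.820 = 115.8 μs.
Total: 76.16 + 491.3 + 115.8 μs.

τ = 683 μs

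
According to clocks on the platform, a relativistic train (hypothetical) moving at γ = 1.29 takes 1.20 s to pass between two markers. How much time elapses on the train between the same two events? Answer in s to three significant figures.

τ = 0.930 s

γ = 1.29
The interval measured on the platform is the dilated one; the clock on the train measures the proper time τ = Δt/γ = 1.20/1.290 s.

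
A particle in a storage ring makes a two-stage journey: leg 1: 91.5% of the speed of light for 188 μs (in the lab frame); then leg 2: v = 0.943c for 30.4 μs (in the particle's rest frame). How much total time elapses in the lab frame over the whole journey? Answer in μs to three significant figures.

Leg 1: 188 μs is already measured in the lab frame.
Leg 2: γ = 1/√(1 − 0.943²) = 1/√0.1108 = 3.005; Δt_2 = 3.005 × 30.4 = 91.35 μs.
Total: 188.0 + 91.35 μs.

Δt = 279 μs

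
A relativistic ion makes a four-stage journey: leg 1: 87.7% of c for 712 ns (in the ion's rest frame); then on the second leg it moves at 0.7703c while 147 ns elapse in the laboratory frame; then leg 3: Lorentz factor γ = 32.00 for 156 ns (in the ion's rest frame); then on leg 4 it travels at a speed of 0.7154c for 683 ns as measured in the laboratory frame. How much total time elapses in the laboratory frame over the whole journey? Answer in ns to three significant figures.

Leg 1: β = 0.877; γ = 1/√(1 − 0.877²) = 1/√0.2309 = 2.081; Δt_1 = 2.081 × 712 = 1482 ns.
Leg 2: 147 ns is already measured in the laboratory frame.
Leg 3: γ = 32.00; Δt_3 = 32.00 × 156 = 4992 ns.
Leg 4: 683 ns is already measured in the laboratory frame.
Total: 1482 + 147.0 + 4992 + 683.0 ns.

Δt = 7300 ns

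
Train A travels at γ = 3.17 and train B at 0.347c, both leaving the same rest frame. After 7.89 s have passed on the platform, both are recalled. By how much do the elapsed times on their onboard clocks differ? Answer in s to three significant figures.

A: γ = 3.17; τ_A = 7.89/3.170 = 2.489 s.
B: γ = 1/√(1 − 0.347²) = 1/√0.8796 = 1.066; τ_B = 7.89/1.066 = 7.400 s.

|τ_A − τ_B| = 4.91 s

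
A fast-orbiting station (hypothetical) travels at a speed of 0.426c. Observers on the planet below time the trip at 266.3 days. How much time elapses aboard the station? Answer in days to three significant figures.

τ = 241 days

γ = 1/√(1 − 0.426²) = 1/√0.8185 = 1.105
The interval measured on the planet below is the dilated one; the clock aboard the station measures the proper time τ = Δt/γ = 266.3/1.105 days.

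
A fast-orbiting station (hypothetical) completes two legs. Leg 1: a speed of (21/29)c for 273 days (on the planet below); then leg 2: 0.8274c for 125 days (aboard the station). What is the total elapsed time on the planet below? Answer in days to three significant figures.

Leg 1: 273 days is already measured on the planet below.
Leg 2: γ = 1/√(1 − 0.8274²) = 1/√0.3154 = 1.781; Δt_2 = 1.781 × 125 = 222.6 days.
Total: 273.0 + 222.6 days.

Δt = 496 days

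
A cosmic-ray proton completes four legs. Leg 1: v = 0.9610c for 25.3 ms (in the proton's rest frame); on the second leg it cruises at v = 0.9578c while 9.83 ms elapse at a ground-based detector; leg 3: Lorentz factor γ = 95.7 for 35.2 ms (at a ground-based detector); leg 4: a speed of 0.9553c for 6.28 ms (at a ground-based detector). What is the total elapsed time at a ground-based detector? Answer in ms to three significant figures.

Leg 1: γ = 1/√(1 − 0.9610²) = 1/√0.07648 = 3.616; Δt_1 = 3.616 × 25.3 = 91.48 ms.
Leg 2: 9.83 ms is already measured at a ground-based detector.
Leg 3: 35.2 ms is already measured at a ground-based detector.
Leg 4: 6.28 ms is already measured at a ground-based detector.
Total: 91.48 + 9.830 + 35.20 + 6.280 ms.

Δt = 143 ms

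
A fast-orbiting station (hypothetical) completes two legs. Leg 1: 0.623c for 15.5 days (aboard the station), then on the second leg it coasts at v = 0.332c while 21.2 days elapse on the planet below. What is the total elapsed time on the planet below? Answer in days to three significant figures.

Leg 1: γ = 1/√(1 − 0.623²) = 1/√0.6119 = 1.278; Δt_1 = 1.278 × 15.5 = 19.82 days.
Leg 2: 21.2 days is already measured on the planet below.
Total: 19.82 + 21.20 days.

Δt = 41.0 days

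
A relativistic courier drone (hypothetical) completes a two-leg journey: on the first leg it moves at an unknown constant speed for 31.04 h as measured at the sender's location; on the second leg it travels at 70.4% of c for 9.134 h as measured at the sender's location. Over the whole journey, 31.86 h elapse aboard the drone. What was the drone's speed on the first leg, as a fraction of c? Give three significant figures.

β = 0.576

Leg 1: speed unknown; τ_1 = 31.04/γ_1.
Leg 2: β = 0.704; γ = 1/√(1 − 0.704²) = 1/√0.5044 = 1.408; τ_2 = 9.134/1.408 = 6.487 h.
Total proper time: τ_1 + 6.487 = 31.86, so τ_1 = 31.86 − 6.487 = 25.37 h.
γ_1 = 31.04/25.37 = 1.223; β = √(1 − 1/γ²) = √0.3318.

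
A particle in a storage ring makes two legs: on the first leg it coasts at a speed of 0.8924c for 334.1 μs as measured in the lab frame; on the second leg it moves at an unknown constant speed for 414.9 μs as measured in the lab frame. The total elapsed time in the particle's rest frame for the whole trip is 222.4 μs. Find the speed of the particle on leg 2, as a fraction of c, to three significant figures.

Leg 1: γ = 1/√(1 − 0.8924²) = 1/√0.2036 = 2.216; τ_1 = 334.1/2.216 = 150.8 μs.
Leg 2: speed unknown; τ_2 = 414.9/γ_2.
Total proper time: 150.8 + τ_2 = 222.4, so τ_2 = 222.4 − 150.8 = 71.64 μs.
γ_2 = 414.9/71.64 = 5.792; β = √(1 − 1/γ²) = √0.9702.

β = 0.985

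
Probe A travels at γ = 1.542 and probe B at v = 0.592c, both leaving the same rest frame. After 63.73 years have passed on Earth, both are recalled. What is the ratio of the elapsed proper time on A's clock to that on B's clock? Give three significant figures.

τ_A/τ_B = 0.805

A: γ = 1.542. B: γ = 1/√(1 − 0.592²) = 1/√0.6495 = 1.241.
τ_A/τ_B = γ_B/γ_A = 1.241/1.542 = 0.8047, so τ_A/τ_B = 0.8047.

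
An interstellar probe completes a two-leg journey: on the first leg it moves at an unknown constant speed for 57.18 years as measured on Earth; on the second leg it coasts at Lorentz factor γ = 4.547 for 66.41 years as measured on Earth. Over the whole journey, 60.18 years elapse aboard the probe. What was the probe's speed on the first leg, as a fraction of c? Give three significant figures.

β = 0.604

Leg 1: speed unknown; τ_1 = 57.18/γ_1.
Leg 2: γ = 4.547; τ_2 = 66.41/4.547 = 14.61 years.
Total proper time: τ_1 + 14.61 = 60.18, so τ_1 = 60.18 − 14.61 = 45.57 years.
γ_1 = 57.18/45.57 = 1.255; β = √(1 − 1/γ²) = √0.3647.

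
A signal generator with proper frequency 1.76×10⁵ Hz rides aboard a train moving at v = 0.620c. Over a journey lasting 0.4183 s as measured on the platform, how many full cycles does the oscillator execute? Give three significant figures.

γ = 1/√(1 − 0.620²) = 1/√0.6156 = 1.275
The oscillator's own cycle count is N = f × τ where τ is the proper time on the train. τ = Δt/γ = 0.4183/1.275 = 0.3282 s = 3.282×10⁻¹ s.
N = 1.76×10⁵ × 3.282×10⁻¹ = 5.776×10⁴.

N = 5.78×10⁴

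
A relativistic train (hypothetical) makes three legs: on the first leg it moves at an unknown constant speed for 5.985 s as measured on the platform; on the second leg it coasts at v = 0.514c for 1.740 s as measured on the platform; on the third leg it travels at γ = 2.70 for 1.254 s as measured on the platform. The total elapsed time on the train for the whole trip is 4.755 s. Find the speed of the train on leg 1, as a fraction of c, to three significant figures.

Leg 1: speed unknown; τ_1 = 5.985/γ_1.
Leg 2: γ = 1/√(1 − 0.514²) = 1/√0.7358 = 1.166; τ_2 = 1.740/1.166 = 1.493 s.
Leg 3: γ = 2.70; τ_3 = 1.254/2.700 = 0.4644 s.
Total proper time: τ_1 + 1.493 + 0.4644 = 4.755, so τ_1 = 4.755 − 1.957 = 2.798 s.
γ_1 = 5.985/2.798 = 2.139; β = √(1 − 1/γ²) = √0.7814.

β = 0.884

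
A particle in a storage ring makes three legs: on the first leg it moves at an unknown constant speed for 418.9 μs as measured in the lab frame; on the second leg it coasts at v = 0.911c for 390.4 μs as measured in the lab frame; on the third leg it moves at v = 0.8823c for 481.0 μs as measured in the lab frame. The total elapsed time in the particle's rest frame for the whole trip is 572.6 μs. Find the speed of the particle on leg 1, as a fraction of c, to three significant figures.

β = 0.897

Leg 1: speed unknown; τ_1 = 418.9/γ_1.
Leg 2: γ = 1/√(1 − 0.911²) = 1/√0.1701 = 2.425; τ_2 = 390.4/2.425 = 161.0 μs.
Leg 3: γ = 1/√(1 − 0.8823²) = 1/√0.2215 = 2.125; τ_3 = 481.0/2.125 = 226.4 μs.
Total proper time: τ_1 + 161.0 + 226.4 = 572.6, so τ_1 = 572.6 − 387.4 = 185.2 μs.
γ_1 = 418.9/185.2 = 2.262; β = √(1 − 1/γ²) = √0.8045.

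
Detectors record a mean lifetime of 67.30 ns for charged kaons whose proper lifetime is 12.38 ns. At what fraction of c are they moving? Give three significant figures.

γ = Δt/τ₀ = 67.30/12.38 = 5.436
β = √(1 − 1/γ²) = √(1 − 0.03384) = √0.9662

β = 0.983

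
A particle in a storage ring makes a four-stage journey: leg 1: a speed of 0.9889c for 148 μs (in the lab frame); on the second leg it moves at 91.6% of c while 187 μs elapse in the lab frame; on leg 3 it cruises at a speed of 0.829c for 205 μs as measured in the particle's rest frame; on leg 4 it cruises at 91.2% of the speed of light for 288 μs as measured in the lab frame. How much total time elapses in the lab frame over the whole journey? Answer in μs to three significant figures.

Δt = 990 μs

Leg 1: 148 μs is already measured in the lab frame.
Leg 2: 187 μs is already measured in the lab frame.
Leg 3: γ = 1/√(1 − 0.829²) = 1/√0.3128 = 1.788; Δt_3 = 1.788 × 205 = 366.6 μs.
Leg 4: 288 μs is already measured in the lab frame.
Total: 148.0 + 187.0 + 366.6 + 288.0 μs.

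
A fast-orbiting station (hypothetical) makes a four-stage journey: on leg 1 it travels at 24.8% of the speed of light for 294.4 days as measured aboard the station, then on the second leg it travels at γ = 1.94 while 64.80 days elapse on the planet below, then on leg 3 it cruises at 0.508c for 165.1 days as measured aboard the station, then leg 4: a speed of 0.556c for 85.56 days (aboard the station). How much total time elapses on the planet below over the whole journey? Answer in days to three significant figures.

Leg 1: β = 0.248; γ = 1/√(1 − 0.248²) = 1/√0.9385 = 1.032; Δt_1 = 1.032 × 294.4 = 303.9 days.
Leg 2: 64.80 days is already measured on the planet below.
Leg 3: γ = 1/√(1 − 0.508²) = 1/√0.7419 = 1.161; Δt_3 = 1.161 × 165.1 = 191.7 days.
Leg 4: γ = 1/√(1 − 0.556²) = 1/√0.6909 = 1.203; Δt_4 = 1.203 × 85.56 = 102.9 days.
Total: 303.9 + 64.80 + 191.7 + 102.9 days.

Δt = 663 days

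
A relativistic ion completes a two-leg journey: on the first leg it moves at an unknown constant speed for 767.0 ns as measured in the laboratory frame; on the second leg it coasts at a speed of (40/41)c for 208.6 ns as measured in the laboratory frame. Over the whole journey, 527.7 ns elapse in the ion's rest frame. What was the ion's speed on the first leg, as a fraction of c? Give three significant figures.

β = 0.778

Leg 1: speed unknown; τ_1 = 767.0/γ_1.
Leg 2: γ = 1/√(1 − (40/41)²) = 41/9 ≈ 4.556; τ_2 = 208.6/4.556 = 45.79 ns.
Total proper time: τ_1 + 45.79 = 527.7, so τ_1 = 527.7 − 45.79 = 481.9 ns.
γ_1 = 767.0/481.9 = 1.592; β = √(1 − 1/γ²) = √0.6052.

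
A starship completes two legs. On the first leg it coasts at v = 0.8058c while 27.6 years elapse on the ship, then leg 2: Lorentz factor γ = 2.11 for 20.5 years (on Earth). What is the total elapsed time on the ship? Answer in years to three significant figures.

τ = 37.3 years

Leg 1: 27.6 years is already measured on the ship.
Leg 2: γ = 2.11; τ_2 = 20.5/2.110 = 9.716 years.
Total: 27.60 + 9.716 years.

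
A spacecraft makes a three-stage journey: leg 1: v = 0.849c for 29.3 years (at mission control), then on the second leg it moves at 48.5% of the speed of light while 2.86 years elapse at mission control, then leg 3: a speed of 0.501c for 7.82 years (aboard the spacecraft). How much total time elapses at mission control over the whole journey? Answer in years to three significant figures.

Leg 1: 29.3 years is already measured at mission control.
Leg 2: 2.86 years is already measured at mission control.
Leg 3: γ = 1/√(1 − 0.501²) = 1/√0.7490 = 1.155; Δt_3 = 1.155 × 7.82 = 9.036 years.
Total: 29.30 + 2.860 + 9.036 years.

Δt = 41.2 years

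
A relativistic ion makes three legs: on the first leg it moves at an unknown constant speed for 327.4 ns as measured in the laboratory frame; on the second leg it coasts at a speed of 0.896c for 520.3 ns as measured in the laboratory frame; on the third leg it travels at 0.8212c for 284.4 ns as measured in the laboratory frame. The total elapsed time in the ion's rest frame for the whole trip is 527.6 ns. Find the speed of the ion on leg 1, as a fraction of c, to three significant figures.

Leg 1: speed unknown; τ_1 = 327.4/γ_1.
Leg 2: γ = 1/√(1 − 0.896²) = 1/√0.1972 = 2.252; τ_2 = 520.3/2.252 = 231.0 ns.
Leg 3: γ = 1/√(1 − 0.8212²) = 1/√0.3256 = 1.752; τ_3 = 284.4/1.752 = 162.3 ns.
Total proper time: τ_1 + 231.0 + 162.3 = 527.6, so τ_1 = 527.6 − 393.3 = 134.3 ns.
γ_1 = 327.4/134.3 = 2.438; β = √(1 − 1/γ²) = √0.8318.

β = 0.912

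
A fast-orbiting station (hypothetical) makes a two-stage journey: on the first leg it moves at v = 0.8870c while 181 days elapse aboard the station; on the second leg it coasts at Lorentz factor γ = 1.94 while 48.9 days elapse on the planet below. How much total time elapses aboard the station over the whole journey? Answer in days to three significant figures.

Leg 1: 181 days is already measured aboard the station.
Leg 2: γ = 1.94; τ_2 = 48.9/1.940 = 25.21 days.
Total: 181.0 + 25.21 days.

τ = 206 days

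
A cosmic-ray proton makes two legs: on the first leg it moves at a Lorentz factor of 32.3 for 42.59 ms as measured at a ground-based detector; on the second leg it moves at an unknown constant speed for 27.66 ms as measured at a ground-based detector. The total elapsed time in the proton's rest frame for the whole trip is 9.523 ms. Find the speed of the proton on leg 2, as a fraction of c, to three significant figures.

Leg 1: γ = 32.3; τ_1 = 42.59/32.30 = 1.319 ms.
Leg 2: speed unknown; τ_2 = 27.66/γ_2.
Total proper time: 1.319 + τ_2 = 9.523, so τ_2 = 9.523 − 1.319 = 8.204 ms.
γ_2 = 27.66/8.204 = 3.371; β = √(1 − 1/γ²) = √0.9120.

β = 0.955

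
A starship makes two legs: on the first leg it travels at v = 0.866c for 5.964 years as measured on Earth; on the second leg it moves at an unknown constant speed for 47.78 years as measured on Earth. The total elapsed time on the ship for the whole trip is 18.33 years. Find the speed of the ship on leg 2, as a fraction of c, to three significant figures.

β = 0.947

Leg 1: γ = 1/√(1 − 0.866²) = 1/√0.2500 = 2.000; τ_1 = 5.964/2.000 = 2.982 years.
Leg 2: speed unknown; τ_2 = 47.78/γ_2.
Total proper time: 2.982 + τ_2 = 18.33, so τ_2 = 18.33 − 2.982 = 15.35 years.
γ_2 = 47.78/15.35 = 3.113; β = √(1 − 1/γ²) = √0.8968.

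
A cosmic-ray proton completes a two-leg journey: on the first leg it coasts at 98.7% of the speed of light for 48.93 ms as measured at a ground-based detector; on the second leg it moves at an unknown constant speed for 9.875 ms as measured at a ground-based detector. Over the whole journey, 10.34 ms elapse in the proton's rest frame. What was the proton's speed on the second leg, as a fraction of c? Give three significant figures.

β = 0.968

Leg 1: β = 0.987; γ = 1/√(1 − 0.987²) = 1/√0.02583 = 6.222; τ_1 = 48.93/6.222 = 7.864 ms.
Leg 2: speed unknown; τ_2 = 9.875/γ_2.
Total proper time: 7.864 + τ_2 = 10.34, so τ_2 = 10.34 − 7.864 = 2.476 ms.
γ_2 = 9.875/2.476 = 3.988; β = √(1 − 1/γ²) = √0.9371.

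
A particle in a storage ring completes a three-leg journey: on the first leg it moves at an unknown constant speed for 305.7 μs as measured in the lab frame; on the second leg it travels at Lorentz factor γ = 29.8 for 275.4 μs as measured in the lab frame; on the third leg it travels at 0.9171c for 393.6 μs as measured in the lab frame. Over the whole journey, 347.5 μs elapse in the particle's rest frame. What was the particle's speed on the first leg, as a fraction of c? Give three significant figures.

β = 0.805

Leg 1: speed unknown; τ_1 = 305.7/γ_1.
Leg 2: γ = 29.8; τ_2 = 275.4/29.80 = 9.242 μs.
Leg 3: γ = 1/√(1 − 0.9171²) = 1/√0.1589 = 2.508; τ_3 = 393.6/2.508 = 156.9 μs.
Total proper time: τ_1 + 9.242 + 156.9 = 347.5, so τ_1 = 347.5 − 166.2 = 181.3 μs.
γ_1 = 305.7/181.3 = 1.686; β = √(1 − 1/γ²) = √0.6481.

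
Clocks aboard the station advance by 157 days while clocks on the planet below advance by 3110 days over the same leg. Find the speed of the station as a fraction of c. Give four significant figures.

The proper time is measured aboard the station (both events occur at the station's location); Δt is measured on the planet below. γ = Δt/τ = 3110/157 = 19.81.
β = √(1 − 1/γ²) = √(1 − 0.002548) = √0.9975

β = 0.9987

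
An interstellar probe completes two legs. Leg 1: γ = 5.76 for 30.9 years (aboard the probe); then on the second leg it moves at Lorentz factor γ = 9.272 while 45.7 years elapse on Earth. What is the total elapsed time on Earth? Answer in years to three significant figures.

Δt = 224 years

Leg 1: γ = 5.76; Δt_1 = 5.760 × 30.9 = 178.0 years.
Leg 2: 45.7 years is already measured on Earth.
Total: 178.0 + 45.70 years.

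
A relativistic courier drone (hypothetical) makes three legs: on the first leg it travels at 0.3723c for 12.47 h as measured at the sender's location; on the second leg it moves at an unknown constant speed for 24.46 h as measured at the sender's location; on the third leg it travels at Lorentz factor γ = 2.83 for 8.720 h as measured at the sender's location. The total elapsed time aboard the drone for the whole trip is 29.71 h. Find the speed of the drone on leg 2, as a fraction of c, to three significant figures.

Leg 1: γ = 1/√(1 − 0.3723²) = 1/√0.8614 = 1.077; τ_1 = 12.47/1.077 = 11.57 h.
Leg 2: speed unknown; τ_2 = 24.46/γ_2.
Leg 3: γ = 2.83; τ_3 = 8.720/2.830 = 3.081 h.
Total proper time: 11.57 + τ_2 + 3.081 = 29.71, so τ_2 = 29.71 − 14.65 = 15.06 h.
γ_2 = 24.46/15.06 = 1.625; β = √(1 − 1/γ²) = √0.6212.

β = 0.788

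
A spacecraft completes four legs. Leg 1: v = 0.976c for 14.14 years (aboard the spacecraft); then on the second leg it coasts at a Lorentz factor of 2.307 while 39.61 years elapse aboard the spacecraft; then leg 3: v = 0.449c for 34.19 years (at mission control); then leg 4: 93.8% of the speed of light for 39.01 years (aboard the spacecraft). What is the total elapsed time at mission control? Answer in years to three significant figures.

Leg 1: γ = 1/√(1 − 0.976²) = 1/√0.04742 = 4.592; Δt_1 = 4.592 × 14.14 = 64.93 years.
Leg 2: γ = 2.307; Δt_2 = 2.307 × 39.61 = 91.38 years.
Leg 3: 34.19 years is already measured at mission control.
Leg 4: β = 0.938; γ = 1/√(1 − 0.938²) = 1/√0.1202 = 2.885; Δt_4 = 2.885 × 39.01 = 112.5 years.
Total: 64.93 + 91.38 + 34.19 + 112.5 years.

Δt = 303 years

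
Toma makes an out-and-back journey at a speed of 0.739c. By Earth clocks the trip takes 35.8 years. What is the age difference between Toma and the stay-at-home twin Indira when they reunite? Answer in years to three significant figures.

Δt − τ = 11.7 years

γ = 1/√(1 − 0.739²) = 1/√0.4539 = 1.484
Toma's elapsed proper time: τ = 35.8/1.484 = 24.12 years.
Age gap = Δt − τ = 35.8 − 24.12 years.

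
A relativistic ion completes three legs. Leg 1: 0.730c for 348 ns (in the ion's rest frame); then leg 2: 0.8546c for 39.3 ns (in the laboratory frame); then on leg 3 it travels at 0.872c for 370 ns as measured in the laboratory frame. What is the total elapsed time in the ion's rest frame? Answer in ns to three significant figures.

Leg 1: 348 ns is already measured in the ion's rest frame.
Leg 2: γ = 1/√(1 − 0.8546²) = 1/√0.2697 = 1.926; τ_2 = 39.3/1.926 = 20.41 ns.
Leg 3: γ = 1/√(1 − 0.872²) = 1/√0.2396 = 2.043; τ_3 = 370/2.043 = 181.1 ns.
Total: 348.0 + 20.41 + 181.1 ns.

τ = 550 ns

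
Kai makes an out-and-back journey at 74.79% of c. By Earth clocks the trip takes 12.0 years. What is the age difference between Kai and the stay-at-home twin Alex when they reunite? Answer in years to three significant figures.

Δt − τ = 4.03 years

β = 0.7479; γ = 1/√(1 − 0.7479²) = 1/√0.4406 = 1.506
Kai's elapsed proper time: τ = 12.0/1.506 = 7.966 years.
Age gap = Δt − τ = 12.0 − 7.966 years.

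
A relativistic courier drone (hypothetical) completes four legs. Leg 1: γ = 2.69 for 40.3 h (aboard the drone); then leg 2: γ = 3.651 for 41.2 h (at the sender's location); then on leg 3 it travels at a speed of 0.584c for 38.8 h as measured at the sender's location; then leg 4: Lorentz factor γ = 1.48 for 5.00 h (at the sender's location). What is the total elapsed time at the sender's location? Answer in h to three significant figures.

Leg 1: γ = 2.69; Δt_1 = 2.690 × 40.3 = 108.4 h.
Leg 2: 41.2 h is already measured at the sender's location.
Leg 3: 38.8 h is already measured at the sender's location.
Leg 4: 5.00 h is already measured at the sender's location.
Total: 108.4 + 41.20 + 38.80 + 5.000 h.

Δt = 193 h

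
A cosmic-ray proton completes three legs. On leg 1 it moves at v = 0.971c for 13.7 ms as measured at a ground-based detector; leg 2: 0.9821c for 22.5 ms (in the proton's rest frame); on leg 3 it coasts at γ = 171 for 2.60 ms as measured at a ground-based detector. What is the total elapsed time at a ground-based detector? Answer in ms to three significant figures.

Δt = 136 ms

Leg 1: 13.7 ms is already measured at a ground-based detector.
Leg 2: γ = 1/√(1 − 0.9821²) = 1/√0.03548 = 5.309; Δt_2 = 5.309 × 22.5 = 119.5 ms.
Leg 3: 2.60 ms is already measured at a ground-based detector.
Total: 13.70 + 119.5 + 2.600 ms.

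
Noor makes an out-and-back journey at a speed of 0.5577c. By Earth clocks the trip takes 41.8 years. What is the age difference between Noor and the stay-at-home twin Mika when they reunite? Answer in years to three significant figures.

γ = 1/√(1 − 0.5577²) = 1/√0.6890 = 1.205
Noor's elapsed proper time: τ = 41.8/1.205 = 34.70 years.
Age gap = Δt − τ = 41.8 − 34.70 years.

Δt − τ = 7.10 years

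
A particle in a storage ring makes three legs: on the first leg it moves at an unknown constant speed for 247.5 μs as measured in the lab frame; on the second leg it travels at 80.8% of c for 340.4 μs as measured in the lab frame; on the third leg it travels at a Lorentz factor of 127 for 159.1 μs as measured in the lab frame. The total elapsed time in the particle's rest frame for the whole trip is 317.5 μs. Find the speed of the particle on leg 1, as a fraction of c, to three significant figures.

β = 0.884

Leg 1: speed unknown; τ_1 = 247.5/γ_1.
Leg 2: β = 0.808; γ = 1/√(1 − 0.808²) = 1/√0.3471 = 1.697; τ_2 = 340.4/1.697 = 200.6 μs.
Leg 3: γ = 127; τ_3 = 159.1/127.0 = 1.253 μs.
Total proper time: τ_1 + 200.6 + 1.253 = 317.5, so τ_1 = 317.5 − 201.8 = 115.7 μs.
γ_1 = 247.5/115.7 = 2.139; β = √(1 − 1/γ²) = √0.7815.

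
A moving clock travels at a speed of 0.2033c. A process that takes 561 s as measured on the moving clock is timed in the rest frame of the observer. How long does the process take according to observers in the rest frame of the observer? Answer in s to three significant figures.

Δt = 573 s

γ = 1/√(1 − 0.2033²) = 1/√0.9587 = 1.021
The interval measured on the moving clock is the proper time (both events occur at the same place in that frame); the lab-frame interval is Δt = γτ = 1.021 × 561 s.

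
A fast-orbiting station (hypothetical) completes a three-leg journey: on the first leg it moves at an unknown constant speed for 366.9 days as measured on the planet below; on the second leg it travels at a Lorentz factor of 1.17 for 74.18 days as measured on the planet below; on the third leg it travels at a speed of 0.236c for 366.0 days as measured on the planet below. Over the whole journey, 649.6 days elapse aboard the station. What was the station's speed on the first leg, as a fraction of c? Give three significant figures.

β = 0.778

Leg 1: speed unknown; τ_1 = 366.9/γ_1.
Leg 2: γ = 1.17; τ_2 = 74.18/1.170 = 63.40 days.
Leg 3: γ = 1/√(1 − 0.236²) = 1/√0.9443 = 1.029; τ_3 = 366.0/1.029 = 355.7 days.
Total proper time: τ_1 + 63.40 + 355.7 = 649.6, so τ_1 = 649.6 − 419.1 = 230.5 days.
γ_1 = 366.9/230.5 = 1.592; β = √(1 − 1/γ²) = √0.6052.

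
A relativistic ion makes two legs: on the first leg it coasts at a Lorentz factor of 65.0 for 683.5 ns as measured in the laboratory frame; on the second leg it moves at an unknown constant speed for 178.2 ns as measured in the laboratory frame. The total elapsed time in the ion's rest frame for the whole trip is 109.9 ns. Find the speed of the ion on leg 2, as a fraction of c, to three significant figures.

β = 0.830

Leg 1: γ = 65.0; τ_1 = 683.5/65.00 = 10.52 ns.
Leg 2: speed unknown; τ_2 = 178.2/γ_2.
Total proper time: 10.52 + τ_2 = 109.9, so τ_2 = 109.9 − 10.52 = 99.38 ns.
γ_2 = 178.2/99.38 = 1.793; β = √(1 − 1/γ²) = √0.6890.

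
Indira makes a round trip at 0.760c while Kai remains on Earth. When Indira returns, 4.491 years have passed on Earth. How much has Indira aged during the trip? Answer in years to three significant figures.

γ = 1/√(1 − 0.760²) = 1/√0.4224 = 1.539
Indira's clock measures proper time along the trip: τ = Δt/γ = 4.491/1.539 years.

τ = 2.92 years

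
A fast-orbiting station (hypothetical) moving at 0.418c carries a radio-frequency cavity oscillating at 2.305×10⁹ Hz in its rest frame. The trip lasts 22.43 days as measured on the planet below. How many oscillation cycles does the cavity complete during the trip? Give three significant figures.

N = 4.06×10¹⁵

γ = 1/√(1 − 0.418²) = 1/√0.8253 = 1.101
The oscillator's own cycle count is N = f × τ where τ is the proper time aboard the station. τ = Δt/γ = 22.43/1.101 = 20.38 days = 1.761×10⁶ s.
N = 2.305×10⁹ × 1.761×10⁶ = 4.058×10¹⁵.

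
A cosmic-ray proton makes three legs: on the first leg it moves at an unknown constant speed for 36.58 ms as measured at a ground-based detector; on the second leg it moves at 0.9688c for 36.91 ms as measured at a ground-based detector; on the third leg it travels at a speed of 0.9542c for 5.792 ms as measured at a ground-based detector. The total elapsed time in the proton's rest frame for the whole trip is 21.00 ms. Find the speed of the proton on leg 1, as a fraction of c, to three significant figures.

β = 0.961

Leg 1: speed unknown; τ_1 = 36.58/γ_1.
Leg 2: γ = 1/√(1 − 0.9688²) = 1/√0.06143 = 4.035; τ_2 = 36.91/4.035 = 9.148 ms.
Leg 3: γ = 1/√(1 − 0.9542²) = 1/√0.08950 = 3.343; τ_3 = 5.792/3.343 = 1.733 ms.
Total proper time: τ_1 + 9.148 + 1.733 = 21.00, so τ_1 = 21.00 − 10.88 = 10.12 ms.
γ_1 = 36.58/10.12 = 3.615; β = √(1 − 1/γ²) = √0.9235.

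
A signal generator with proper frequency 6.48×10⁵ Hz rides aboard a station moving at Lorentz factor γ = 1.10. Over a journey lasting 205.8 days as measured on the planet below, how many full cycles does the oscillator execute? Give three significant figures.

γ = 1.10
The oscillator's own cycle count is N = f × τ where τ is the proper time aboard the station. τ = Δt/γ = 205.8/1.100 = 187.1 days = 1.616×10⁷ s.
N = 6.48×10⁵ × 1.616×10⁷ = 1.047×10¹³.

N = 1.05×10¹³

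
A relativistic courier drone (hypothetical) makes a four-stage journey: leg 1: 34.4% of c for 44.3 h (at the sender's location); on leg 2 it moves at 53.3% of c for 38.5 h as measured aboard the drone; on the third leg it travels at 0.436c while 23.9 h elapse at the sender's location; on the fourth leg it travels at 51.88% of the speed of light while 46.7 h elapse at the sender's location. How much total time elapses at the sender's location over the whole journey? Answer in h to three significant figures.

Δt = 160 h

Leg 1: 44.3 h is already measured at the sender's location.
Leg 2: β = 0.533; γ = 1/√(1 − 0.533²) = 1/√0.7159 = 1.182; Δt_2 = 1.182 × 38.5 = 45.50 h.
Leg 3: 23.9 h is already measured at the sender's location.
Leg 4: 46.7 h is already measured at the sender's location.
Total: 44.30 + 45.50 + 23.90 + 46.70 h.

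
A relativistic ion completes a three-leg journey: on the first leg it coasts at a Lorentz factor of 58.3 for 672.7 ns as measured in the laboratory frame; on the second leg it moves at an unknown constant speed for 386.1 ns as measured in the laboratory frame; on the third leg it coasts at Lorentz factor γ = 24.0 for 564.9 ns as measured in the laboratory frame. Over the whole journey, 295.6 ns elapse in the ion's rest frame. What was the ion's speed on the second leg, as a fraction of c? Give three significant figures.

β = 0.738

Leg 1: γ = 58.3; τ_1 = 672.7/58.30 = 11.54 ns.
Leg 2: speed unknown; τ_2 = 386.1/γ_2.
Leg 3: γ = 24.0; τ_3 = 564.9/24.00 = 23.54 ns.
Total proper time: 11.54 + τ_2 + 23.54 = 295.6, so τ_2 = 295.6 − 35.08 = 260.5 ns.
γ_2 = 386.1/260.5 = 1.482; β = √(1 − 1/γ²) = √0.5447.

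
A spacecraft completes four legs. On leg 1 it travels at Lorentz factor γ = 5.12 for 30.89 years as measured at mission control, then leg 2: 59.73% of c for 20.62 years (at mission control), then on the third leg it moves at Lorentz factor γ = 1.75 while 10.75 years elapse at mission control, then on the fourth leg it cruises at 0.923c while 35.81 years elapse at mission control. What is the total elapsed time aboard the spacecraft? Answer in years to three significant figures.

Leg 1: γ = 5.12; τ_1 = 30.89/5.120 = 6.033 years.
Leg 2: β = 0.5973; γ = 1/√(1 − 0.5973²) = 1/√0.6432 = 1.247; τ_2 = 20.62/1.247 = 16.54 years.
Leg 3: γ = 1.75; τ_3 = 10.75/1.750 = 6.143 years.
Leg 4: γ = 1/√(1 − 0.923²) = 1/√0.1481 = 2.599; τ_4 = 35.81/2.599 = 13.78 years.
Total: 6.033 + 16.54 + 6.143 + 13.78 years.

τ = 42.5 years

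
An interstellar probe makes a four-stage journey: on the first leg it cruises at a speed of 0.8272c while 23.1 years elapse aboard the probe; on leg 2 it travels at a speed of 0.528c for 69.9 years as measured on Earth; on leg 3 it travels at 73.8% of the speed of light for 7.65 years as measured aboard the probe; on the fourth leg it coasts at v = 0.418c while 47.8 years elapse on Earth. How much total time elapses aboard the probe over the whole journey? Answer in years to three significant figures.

Leg 1: 23.1 years is already measured aboard the probe.
Leg 2: γ = 1/√(1 − 0.528²) = 1/√0.7212 = 1.178; τ_2 = 69.9/1.178 = 59.36 years.
Leg 3: 7.65 years is already measured aboard the probe.
Leg 4: γ = 1/√(1 − 0.418²) = 1/√0.8253 = 1.101; τ_4 = 47.8/1.101 = 43.42 years.
Total: 23.10 + 59.36 + 7.650 + 43.42 years.

τ = 134 years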